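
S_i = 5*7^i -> [5, 35, 245, 1715, 12005]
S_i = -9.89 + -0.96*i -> [-9.89, -10.85, -11.81, -12.77, -13.73]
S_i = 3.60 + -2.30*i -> [3.6, 1.3, -1.0, -3.3, -5.6]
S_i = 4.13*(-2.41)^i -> [4.13, -9.95, 23.99, -57.81, 139.32]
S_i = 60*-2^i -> [60, -120, 240, -480, 960]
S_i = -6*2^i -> [-6, -12, -24, -48, -96]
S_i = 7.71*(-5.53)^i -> [7.71, -42.64, 235.78, -1303.86, 7210.33]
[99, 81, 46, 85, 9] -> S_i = Random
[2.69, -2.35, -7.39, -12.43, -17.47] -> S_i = 2.69 + -5.04*i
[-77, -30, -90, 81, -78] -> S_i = Random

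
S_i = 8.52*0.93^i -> [8.52, 7.92, 7.37, 6.85, 6.37]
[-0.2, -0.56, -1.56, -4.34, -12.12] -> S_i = -0.20*2.79^i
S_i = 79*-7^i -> [79, -553, 3871, -27097, 189679]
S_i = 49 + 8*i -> [49, 57, 65, 73, 81]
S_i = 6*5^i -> [6, 30, 150, 750, 3750]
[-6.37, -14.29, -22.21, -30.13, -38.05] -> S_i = -6.37 + -7.92*i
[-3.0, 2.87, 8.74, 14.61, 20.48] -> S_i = -3.00 + 5.87*i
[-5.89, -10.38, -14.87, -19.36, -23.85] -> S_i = -5.89 + -4.49*i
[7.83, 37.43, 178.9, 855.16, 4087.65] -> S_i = 7.83*4.78^i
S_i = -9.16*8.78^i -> [-9.16, -80.42, -706.13, -6199.82, -54434.41]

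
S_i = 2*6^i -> [2, 12, 72, 432, 2592]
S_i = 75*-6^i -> [75, -450, 2700, -16200, 97200]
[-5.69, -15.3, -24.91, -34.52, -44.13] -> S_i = -5.69 + -9.61*i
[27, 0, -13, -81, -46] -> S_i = Random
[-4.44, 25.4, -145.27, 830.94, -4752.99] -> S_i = -4.44*(-5.72)^i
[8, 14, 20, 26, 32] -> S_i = 8 + 6*i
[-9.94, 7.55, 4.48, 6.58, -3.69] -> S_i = Random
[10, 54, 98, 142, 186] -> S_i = 10 + 44*i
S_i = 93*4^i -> [93, 372, 1488, 5952, 23808]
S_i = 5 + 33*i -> [5, 38, 71, 104, 137]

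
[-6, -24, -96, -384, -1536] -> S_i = -6*4^i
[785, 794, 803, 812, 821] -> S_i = 785 + 9*i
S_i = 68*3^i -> [68, 204, 612, 1836, 5508]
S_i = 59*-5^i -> [59, -295, 1475, -7375, 36875]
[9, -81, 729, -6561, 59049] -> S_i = 9*-9^i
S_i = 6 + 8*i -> [6, 14, 22, 30, 38]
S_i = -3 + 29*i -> [-3, 26, 55, 84, 113]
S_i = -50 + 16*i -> [-50, -34, -18, -2, 14]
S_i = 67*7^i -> [67, 469, 3283, 22981, 160867]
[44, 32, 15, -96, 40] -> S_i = Random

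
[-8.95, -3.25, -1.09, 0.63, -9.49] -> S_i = Random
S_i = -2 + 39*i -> [-2, 37, 76, 115, 154]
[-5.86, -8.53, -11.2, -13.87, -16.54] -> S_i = -5.86 + -2.67*i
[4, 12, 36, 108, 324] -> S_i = 4*3^i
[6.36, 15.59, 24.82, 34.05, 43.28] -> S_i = 6.36 + 9.23*i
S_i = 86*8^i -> [86, 688, 5504, 44032, 352256]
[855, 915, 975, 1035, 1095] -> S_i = 855 + 60*i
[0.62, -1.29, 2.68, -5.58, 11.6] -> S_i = 0.62*(-2.08)^i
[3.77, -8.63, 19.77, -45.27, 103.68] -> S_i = 3.77*(-2.29)^i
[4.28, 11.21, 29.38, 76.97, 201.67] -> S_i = 4.28*2.62^i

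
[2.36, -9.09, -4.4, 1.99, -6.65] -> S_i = Random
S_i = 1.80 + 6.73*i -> [1.8, 8.53, 15.26, 21.99, 28.72]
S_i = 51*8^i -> [51, 408, 3264, 26112, 208896]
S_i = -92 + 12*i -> [-92, -80, -68, -56, -44]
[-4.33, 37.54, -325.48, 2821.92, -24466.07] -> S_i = -4.33*(-8.67)^i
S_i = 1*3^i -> [1, 3, 9, 27, 81]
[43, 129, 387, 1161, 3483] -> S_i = 43*3^i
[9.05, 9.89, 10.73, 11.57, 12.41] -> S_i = 9.05 + 0.84*i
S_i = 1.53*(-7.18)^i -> [1.53, -10.99, 78.88, -566.32, 4066.2]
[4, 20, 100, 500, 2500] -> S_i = 4*5^i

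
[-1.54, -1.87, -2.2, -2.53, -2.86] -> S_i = -1.54 + -0.33*i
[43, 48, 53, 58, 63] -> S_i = 43 + 5*i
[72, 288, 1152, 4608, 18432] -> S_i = 72*4^i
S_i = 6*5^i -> [6, 30, 150, 750, 3750]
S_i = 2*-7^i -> [2, -14, 98, -686, 4802]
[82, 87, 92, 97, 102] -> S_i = 82 + 5*i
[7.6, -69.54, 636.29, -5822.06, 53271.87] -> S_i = 7.60*(-9.15)^i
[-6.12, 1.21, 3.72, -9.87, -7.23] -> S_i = Random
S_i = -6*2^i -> [-6, -12, -24, -48, -96]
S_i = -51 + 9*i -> [-51, -42, -33, -24, -15]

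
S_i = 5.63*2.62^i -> [5.63, 14.75, 38.65, 101.25, 265.29]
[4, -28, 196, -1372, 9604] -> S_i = 4*-7^i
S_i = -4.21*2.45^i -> [-4.21, -10.31, -25.27, -61.91, -151.69]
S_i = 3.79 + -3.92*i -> [3.79, -0.13, -4.05, -7.97, -11.89]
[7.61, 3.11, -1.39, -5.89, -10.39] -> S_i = 7.61 + -4.50*i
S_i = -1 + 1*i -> [-1, 0, 1, 2, 3]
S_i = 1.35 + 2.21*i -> [1.35, 3.56, 5.77, 7.98, 10.19]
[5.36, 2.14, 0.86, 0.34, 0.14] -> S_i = 5.36*0.40^i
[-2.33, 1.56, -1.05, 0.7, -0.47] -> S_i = -2.33*(-0.67)^i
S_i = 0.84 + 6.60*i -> [0.84, 7.44, 14.04, 20.64, 27.24]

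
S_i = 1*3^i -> [1, 3, 9, 27, 81]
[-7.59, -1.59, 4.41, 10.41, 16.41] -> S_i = -7.59 + 6.00*i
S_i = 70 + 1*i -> [70, 71, 72, 73, 74]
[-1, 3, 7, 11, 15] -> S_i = -1 + 4*i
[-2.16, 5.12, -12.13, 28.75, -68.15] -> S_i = -2.16*(-2.37)^i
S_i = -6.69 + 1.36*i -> [-6.69, -5.33, -3.97, -2.61, -1.25]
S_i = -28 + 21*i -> [-28, -7, 14, 35, 56]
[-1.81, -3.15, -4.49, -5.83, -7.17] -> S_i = -1.81 + -1.34*i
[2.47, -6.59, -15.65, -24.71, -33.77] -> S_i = 2.47 + -9.06*i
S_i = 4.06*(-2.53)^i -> [4.06, -10.27, 25.99, -65.75, 166.34]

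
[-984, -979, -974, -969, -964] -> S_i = -984 + 5*i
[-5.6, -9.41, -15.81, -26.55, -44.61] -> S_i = -5.60*1.68^i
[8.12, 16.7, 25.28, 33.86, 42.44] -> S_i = 8.12 + 8.58*i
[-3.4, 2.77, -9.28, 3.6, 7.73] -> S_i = Random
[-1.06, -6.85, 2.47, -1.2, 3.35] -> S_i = Random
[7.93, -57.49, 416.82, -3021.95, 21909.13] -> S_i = 7.93*(-7.25)^i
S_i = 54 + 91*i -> [54, 145, 236, 327, 418]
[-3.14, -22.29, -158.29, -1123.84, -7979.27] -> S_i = -3.14*7.10^i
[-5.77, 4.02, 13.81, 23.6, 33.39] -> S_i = -5.77 + 9.79*i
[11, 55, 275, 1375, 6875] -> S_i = 11*5^i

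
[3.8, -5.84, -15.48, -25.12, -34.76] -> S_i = 3.80 + -9.64*i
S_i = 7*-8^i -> [7, -56, 448, -3584, 28672]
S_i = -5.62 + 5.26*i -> [-5.62, -0.36, 4.9, 10.16, 15.42]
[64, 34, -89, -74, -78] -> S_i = Random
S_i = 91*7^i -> [91, 637, 4459, 31213, 218491]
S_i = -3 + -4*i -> [-3, -7, -11, -15, -19]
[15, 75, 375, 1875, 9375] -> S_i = 15*5^i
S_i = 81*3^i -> [81, 243, 729, 2187, 6561]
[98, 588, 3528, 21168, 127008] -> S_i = 98*6^i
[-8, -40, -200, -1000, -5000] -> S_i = -8*5^i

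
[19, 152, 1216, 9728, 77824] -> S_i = 19*8^i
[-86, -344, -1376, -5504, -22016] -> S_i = -86*4^i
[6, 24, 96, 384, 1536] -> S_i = 6*4^i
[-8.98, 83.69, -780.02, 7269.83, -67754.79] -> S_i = -8.98*(-9.32)^i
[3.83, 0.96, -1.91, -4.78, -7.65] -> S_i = 3.83 + -2.87*i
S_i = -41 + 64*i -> [-41, 23, 87, 151, 215]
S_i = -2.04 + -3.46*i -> [-2.04, -5.5, -8.96, -12.42, -15.88]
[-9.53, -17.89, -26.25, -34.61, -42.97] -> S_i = -9.53 + -8.36*i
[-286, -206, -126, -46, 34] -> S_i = -286 + 80*i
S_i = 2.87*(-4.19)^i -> [2.87, -12.03, 50.39, -211.12, 884.58]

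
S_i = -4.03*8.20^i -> [-4.03, -33.05, -270.98, -2222.01, -18220.51]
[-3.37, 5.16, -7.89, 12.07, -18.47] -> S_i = -3.37*(-1.53)^i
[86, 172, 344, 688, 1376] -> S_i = 86*2^i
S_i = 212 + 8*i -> [212, 220, 228, 236, 244]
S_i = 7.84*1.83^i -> [7.84, 14.35, 26.26, 48.05, 87.93]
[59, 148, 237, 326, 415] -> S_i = 59 + 89*i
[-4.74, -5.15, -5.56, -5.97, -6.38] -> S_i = -4.74 + -0.41*i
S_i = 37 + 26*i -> [37, 63, 89, 115, 141]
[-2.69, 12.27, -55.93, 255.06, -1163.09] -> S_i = -2.69*(-4.56)^i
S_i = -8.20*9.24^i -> [-8.2, -75.77, -700.1, -6468.89, -59772.54]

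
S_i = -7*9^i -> [-7, -63, -567, -5103, -45927]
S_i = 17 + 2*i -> [17, 19, 21, 23, 25]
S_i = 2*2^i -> [2, 4, 8, 16, 32]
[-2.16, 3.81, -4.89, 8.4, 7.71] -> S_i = Random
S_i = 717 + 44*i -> [717, 761, 805, 849, 893]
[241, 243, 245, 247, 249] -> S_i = 241 + 2*i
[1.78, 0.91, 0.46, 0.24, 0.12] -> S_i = 1.78*0.51^i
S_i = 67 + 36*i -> [67, 103, 139, 175, 211]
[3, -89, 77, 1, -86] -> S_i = Random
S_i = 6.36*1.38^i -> [6.36, 8.78, 12.11, 16.71, 23.07]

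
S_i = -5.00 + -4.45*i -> [-5.0, -9.45, -13.9, -18.35, -22.8]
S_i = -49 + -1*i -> [-49, -50, -51, -52, -53]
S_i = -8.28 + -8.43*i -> [-8.28, -16.71, -25.14, -33.57, -42.0]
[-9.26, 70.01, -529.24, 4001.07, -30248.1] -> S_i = -9.26*(-7.56)^i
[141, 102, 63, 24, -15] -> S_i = 141 + -39*i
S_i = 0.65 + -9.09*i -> [0.65, -8.44, -17.53, -26.62, -35.71]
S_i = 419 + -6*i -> [419, 413, 407, 401, 395]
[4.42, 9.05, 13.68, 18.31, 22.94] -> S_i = 4.42 + 4.63*i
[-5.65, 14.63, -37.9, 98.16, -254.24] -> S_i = -5.65*(-2.59)^i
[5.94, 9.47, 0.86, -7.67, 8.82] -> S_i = Random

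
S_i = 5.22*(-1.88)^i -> [5.22, -9.81, 18.45, -34.69, 65.21]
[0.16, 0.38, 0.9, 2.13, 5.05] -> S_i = 0.16*2.37^i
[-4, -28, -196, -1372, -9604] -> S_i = -4*7^i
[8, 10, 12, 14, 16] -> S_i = 8 + 2*i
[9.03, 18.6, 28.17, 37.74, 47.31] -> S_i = 9.03 + 9.57*i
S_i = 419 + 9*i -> [419, 428, 437, 446, 455]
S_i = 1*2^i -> [1, 2, 4, 8, 16]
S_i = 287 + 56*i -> [287, 343, 399, 455, 511]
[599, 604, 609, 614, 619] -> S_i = 599 + 5*i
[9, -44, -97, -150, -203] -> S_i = 9 + -53*i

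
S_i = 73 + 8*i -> [73, 81, 89, 97, 105]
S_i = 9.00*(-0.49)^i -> [9.0, -4.41, 2.16, -1.06, 0.52]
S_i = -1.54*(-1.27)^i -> [-1.54, 1.96, -2.48, 3.15, -4.01]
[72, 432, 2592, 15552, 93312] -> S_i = 72*6^i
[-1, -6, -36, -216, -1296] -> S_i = -1*6^i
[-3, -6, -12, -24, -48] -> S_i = -3*2^i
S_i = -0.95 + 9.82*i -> [-0.95, 8.87, 18.69, 28.51, 38.33]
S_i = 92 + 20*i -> [92, 112, 132, 152, 172]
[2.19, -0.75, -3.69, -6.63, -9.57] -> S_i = 2.19 + -2.94*i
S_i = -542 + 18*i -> [-542, -524, -506, -488, -470]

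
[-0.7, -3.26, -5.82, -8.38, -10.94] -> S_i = -0.70 + -2.56*i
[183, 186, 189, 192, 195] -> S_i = 183 + 3*i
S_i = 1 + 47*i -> [1, 48, 95, 142, 189]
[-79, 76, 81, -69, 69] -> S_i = Random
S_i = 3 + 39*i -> [3, 42, 81, 120, 159]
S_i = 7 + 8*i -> [7, 15, 23, 31, 39]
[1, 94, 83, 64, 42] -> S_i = Random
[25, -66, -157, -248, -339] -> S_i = 25 + -91*i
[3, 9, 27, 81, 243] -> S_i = 3*3^i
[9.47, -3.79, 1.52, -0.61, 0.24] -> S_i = 9.47*(-0.40)^i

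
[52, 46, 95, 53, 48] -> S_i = Random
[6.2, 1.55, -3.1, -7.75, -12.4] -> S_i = 6.20 + -4.65*i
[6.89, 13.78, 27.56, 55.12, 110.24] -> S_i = 6.89*2.00^i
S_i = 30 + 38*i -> [30, 68, 106, 144, 182]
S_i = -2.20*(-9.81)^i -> [-2.2, 21.58, -211.72, 2076.97, -20375.05]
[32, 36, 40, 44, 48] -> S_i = 32 + 4*i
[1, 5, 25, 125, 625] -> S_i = 1*5^i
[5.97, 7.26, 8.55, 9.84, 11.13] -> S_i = 5.97 + 1.29*i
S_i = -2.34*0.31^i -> [-2.34, -0.73, -0.22, -0.07, -0.02]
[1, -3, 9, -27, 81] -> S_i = 1*-3^i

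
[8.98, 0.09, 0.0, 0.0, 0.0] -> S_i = 8.98*0.01^i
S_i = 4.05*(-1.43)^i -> [4.05, -5.79, 8.28, -11.84, 16.94]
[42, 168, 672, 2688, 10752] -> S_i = 42*4^i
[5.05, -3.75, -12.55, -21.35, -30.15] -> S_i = 5.05 + -8.80*i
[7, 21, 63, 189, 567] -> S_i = 7*3^i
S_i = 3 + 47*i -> [3, 50, 97, 144, 191]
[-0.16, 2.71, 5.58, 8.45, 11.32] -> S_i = -0.16 + 2.87*i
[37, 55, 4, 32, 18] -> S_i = Random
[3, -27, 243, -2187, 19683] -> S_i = 3*-9^i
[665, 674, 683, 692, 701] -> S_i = 665 + 9*i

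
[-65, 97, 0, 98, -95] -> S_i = Random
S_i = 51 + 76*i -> [51, 127, 203, 279, 355]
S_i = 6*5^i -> [6, 30, 150, 750, 3750]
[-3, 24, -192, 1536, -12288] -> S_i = -3*-8^i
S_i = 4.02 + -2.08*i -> [4.02, 1.94, -0.14, -2.22, -4.3]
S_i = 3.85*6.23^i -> [3.85, 23.99, 149.43, 930.95, 5799.8]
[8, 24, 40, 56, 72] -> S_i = 8 + 16*i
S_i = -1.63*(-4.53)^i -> [-1.63, 7.38, -33.45, 151.52, -686.4]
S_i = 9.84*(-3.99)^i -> [9.84, -39.26, 156.65, -625.05, 2493.94]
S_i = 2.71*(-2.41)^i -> [2.71, -6.53, 15.74, -37.93, 91.42]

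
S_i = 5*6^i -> [5, 30, 180, 1080, 6480]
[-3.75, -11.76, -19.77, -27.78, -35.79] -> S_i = -3.75 + -8.01*i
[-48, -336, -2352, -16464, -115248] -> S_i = -48*7^i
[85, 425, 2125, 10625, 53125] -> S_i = 85*5^i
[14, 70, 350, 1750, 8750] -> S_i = 14*5^i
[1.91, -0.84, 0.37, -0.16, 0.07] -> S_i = 1.91*(-0.44)^i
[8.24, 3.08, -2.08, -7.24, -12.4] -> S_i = 8.24 + -5.16*i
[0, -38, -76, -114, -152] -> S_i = 0 + -38*i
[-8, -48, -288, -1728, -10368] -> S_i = -8*6^i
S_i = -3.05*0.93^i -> [-3.05, -2.84, -2.64, -2.45, -2.28]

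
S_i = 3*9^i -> [3, 27, 243, 2187, 19683]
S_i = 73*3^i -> [73, 219, 657, 1971, 5913]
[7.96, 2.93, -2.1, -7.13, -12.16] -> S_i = 7.96 + -5.03*i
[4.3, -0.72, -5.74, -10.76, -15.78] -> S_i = 4.30 + -5.02*i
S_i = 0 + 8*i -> [0, 8, 16, 24, 32]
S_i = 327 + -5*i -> [327, 322, 317, 312, 307]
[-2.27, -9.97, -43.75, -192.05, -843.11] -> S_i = -2.27*4.39^i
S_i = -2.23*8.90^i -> [-2.23, -19.85, -176.64, -1572.08, -13991.52]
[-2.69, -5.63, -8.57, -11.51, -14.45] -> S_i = -2.69 + -2.94*i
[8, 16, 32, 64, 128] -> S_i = 8*2^i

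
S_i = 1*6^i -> [1, 6, 36, 216, 1296]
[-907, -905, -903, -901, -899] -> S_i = -907 + 2*i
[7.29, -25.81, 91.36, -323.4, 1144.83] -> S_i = 7.29*(-3.54)^i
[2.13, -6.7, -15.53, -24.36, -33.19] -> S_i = 2.13 + -8.83*i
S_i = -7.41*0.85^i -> [-7.41, -6.3, -5.35, -4.55, -3.87]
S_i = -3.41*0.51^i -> [-3.41, -1.74, -0.89, -0.45, -0.23]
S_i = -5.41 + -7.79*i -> [-5.41, -13.2, -20.99, -28.78, -36.57]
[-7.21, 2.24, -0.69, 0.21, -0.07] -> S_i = -7.21*(-0.31)^i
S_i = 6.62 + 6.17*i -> [6.62, 12.79, 18.96, 25.13, 31.3]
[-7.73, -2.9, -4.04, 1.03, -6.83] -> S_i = Random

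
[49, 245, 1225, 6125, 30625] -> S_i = 49*5^i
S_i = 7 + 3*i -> [7, 10, 13, 16, 19]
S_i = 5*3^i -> [5, 15, 45, 135, 405]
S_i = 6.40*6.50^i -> [6.4, 41.6, 270.4, 1757.6, 11424.4]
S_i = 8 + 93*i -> [8, 101, 194, 287, 380]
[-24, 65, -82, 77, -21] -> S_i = Random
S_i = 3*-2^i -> [3, -6, 12, -24, 48]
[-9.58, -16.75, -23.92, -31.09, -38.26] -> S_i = -9.58 + -7.17*i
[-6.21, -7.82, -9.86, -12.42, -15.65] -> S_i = -6.21*1.26^i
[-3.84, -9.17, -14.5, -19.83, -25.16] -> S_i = -3.84 + -5.33*i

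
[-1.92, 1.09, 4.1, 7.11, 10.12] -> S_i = -1.92 + 3.01*i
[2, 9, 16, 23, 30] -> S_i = 2 + 7*i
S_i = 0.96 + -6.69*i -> [0.96, -5.73, -12.42, -19.11, -25.8]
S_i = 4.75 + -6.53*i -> [4.75, -1.78, -8.31, -14.84, -21.37]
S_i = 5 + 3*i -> [5, 8, 11, 14, 17]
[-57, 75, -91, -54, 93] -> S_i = Random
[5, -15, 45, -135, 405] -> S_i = 5*-3^i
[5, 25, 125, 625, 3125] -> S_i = 5*5^i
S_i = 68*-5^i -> [68, -340, 1700, -8500, 42500]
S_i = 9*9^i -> [9, 81, 729, 6561, 59049]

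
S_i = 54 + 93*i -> [54, 147, 240, 333, 426]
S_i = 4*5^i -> [4, 20, 100, 500, 2500]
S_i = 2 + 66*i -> [2, 68, 134, 200, 266]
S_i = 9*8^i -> [9, 72, 576, 4608, 36864]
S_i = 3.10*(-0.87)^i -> [3.1, -2.7, 2.35, -2.04, 1.78]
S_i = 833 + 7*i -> [833, 840, 847, 854, 861]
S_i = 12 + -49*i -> [12, -37, -86, -135, -184]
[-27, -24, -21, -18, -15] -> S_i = -27 + 3*i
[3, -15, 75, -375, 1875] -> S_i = 3*-5^i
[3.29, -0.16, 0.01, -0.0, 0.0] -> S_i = 3.29*(-0.05)^i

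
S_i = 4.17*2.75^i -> [4.17, 11.47, 31.54, 86.72, 238.49]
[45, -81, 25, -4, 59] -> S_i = Random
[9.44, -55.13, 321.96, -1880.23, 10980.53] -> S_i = 9.44*(-5.84)^i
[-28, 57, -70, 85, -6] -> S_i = Random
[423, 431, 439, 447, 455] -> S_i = 423 + 8*i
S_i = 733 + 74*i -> [733, 807, 881, 955, 1029]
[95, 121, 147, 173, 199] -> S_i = 95 + 26*i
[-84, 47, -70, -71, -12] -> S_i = Random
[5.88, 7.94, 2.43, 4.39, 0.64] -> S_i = Random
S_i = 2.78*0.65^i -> [2.78, 1.81, 1.17, 0.76, 0.5]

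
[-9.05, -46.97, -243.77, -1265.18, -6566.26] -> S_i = -9.05*5.19^i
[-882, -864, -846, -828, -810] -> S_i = -882 + 18*i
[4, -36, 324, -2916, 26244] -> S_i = 4*-9^i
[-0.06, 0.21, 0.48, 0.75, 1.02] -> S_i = -0.06 + 0.27*i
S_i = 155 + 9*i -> [155, 164, 173, 182, 191]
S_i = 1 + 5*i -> [1, 6, 11, 16, 21]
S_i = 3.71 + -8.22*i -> [3.71, -4.51, -12.73, -20.95, -29.17]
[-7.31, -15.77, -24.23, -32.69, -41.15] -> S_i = -7.31 + -8.46*i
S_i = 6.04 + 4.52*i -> [6.04, 10.56, 15.08, 19.6, 24.12]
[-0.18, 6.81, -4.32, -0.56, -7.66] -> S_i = Random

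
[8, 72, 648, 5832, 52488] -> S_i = 8*9^i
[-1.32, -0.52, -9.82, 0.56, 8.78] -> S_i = Random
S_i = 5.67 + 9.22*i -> [5.67, 14.89, 24.11, 33.33, 42.55]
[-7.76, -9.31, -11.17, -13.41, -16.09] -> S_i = -7.76*1.20^i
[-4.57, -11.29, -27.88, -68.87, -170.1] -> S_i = -4.57*2.47^i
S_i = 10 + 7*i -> [10, 17, 24, 31, 38]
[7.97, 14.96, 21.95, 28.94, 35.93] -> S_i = 7.97 + 6.99*i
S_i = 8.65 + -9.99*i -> [8.65, -1.34, -11.33, -21.32, -31.31]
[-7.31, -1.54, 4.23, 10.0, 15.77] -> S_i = -7.31 + 5.77*i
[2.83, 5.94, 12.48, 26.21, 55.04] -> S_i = 2.83*2.10^i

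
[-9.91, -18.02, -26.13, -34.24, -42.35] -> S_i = -9.91 + -8.11*i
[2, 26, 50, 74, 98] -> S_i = 2 + 24*i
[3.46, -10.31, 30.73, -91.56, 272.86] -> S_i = 3.46*(-2.98)^i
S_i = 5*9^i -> [5, 45, 405, 3645, 32805]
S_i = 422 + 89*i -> [422, 511, 600, 689, 778]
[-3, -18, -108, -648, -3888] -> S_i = -3*6^i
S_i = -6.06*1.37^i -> [-6.06, -8.3, -11.37, -15.58, -21.35]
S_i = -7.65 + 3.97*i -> [-7.65, -3.68, 0.29, 4.26, 8.23]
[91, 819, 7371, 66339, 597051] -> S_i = 91*9^i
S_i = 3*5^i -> [3, 15, 75, 375, 1875]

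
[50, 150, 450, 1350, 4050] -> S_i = 50*3^i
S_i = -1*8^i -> [-1, -8, -64, -512, -4096]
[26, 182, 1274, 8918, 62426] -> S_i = 26*7^i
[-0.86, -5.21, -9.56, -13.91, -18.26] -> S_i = -0.86 + -4.35*i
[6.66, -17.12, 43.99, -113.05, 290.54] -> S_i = 6.66*(-2.57)^i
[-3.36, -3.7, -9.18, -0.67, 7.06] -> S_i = Random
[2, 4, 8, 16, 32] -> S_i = 2*2^i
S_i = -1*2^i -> [-1, -2, -4, -8, -16]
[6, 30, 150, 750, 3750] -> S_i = 6*5^i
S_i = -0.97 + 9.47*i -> [-0.97, 8.5, 17.97, 27.44, 36.91]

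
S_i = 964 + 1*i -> [964, 965, 966, 967, 968]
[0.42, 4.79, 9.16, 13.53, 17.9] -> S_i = 0.42 + 4.37*i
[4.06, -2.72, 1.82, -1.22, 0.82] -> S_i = 4.06*(-0.67)^i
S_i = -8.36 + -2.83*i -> [-8.36, -11.19, -14.02, -16.85, -19.68]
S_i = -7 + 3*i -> [-7, -4, -1, 2, 5]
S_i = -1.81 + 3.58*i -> [-1.81, 1.77, 5.35, 8.93, 12.51]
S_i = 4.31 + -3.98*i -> [4.31, 0.33, -3.65, -7.63, -11.61]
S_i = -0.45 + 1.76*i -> [-0.45, 1.31, 3.07, 4.83, 6.59]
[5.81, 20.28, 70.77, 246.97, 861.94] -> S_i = 5.81*3.49^i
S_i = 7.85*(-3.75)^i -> [7.85, -29.44, 110.39, -413.96, 1552.37]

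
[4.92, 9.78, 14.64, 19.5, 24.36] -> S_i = 4.92 + 4.86*i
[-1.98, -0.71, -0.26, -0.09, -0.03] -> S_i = -1.98*0.36^i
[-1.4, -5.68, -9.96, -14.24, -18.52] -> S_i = -1.40 + -4.28*i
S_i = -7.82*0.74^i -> [-7.82, -5.79, -4.28, -3.17, -2.34]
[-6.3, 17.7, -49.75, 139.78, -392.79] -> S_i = -6.30*(-2.81)^i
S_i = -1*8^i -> [-1, -8, -64, -512, -4096]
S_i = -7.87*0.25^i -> [-7.87, -1.97, -0.49, -0.12, -0.03]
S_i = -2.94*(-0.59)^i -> [-2.94, 1.73, -1.02, 0.6, -0.36]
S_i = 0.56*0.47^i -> [0.56, 0.26, 0.12, 0.06, 0.03]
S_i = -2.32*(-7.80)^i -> [-2.32, 18.1, -141.15, 1100.96, -8587.49]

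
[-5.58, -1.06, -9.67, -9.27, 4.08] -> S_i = Random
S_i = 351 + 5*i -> [351, 356, 361, 366, 371]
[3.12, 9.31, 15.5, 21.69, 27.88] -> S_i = 3.12 + 6.19*i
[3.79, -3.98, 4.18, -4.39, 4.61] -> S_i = 3.79*(-1.05)^i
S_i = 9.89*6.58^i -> [9.89, 65.08, 428.2, 2817.57, 18539.58]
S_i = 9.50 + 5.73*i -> [9.5, 15.23, 20.96, 26.69, 32.42]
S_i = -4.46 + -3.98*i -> [-4.46, -8.44, -12.42, -16.4, -20.38]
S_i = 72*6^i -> [72, 432, 2592, 15552, 93312]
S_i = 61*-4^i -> [61, -244, 976, -3904, 15616]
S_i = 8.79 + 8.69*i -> [8.79, 17.48, 26.17, 34.86, 43.55]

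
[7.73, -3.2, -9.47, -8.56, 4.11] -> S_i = Random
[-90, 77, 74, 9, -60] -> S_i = Random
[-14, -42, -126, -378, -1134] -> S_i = -14*3^i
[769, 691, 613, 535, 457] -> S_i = 769 + -78*i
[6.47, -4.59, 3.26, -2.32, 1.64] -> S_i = 6.47*(-0.71)^i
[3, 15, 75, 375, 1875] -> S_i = 3*5^i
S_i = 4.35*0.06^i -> [4.35, 0.26, 0.02, 0.0, 0.0]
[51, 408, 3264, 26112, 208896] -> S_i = 51*8^i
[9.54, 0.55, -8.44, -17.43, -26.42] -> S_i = 9.54 + -8.99*i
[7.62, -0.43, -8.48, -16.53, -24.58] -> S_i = 7.62 + -8.05*i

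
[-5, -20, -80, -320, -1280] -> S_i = -5*4^i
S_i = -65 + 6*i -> [-65, -59, -53, -47, -41]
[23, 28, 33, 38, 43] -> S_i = 23 + 5*i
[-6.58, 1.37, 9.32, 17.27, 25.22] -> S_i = -6.58 + 7.95*i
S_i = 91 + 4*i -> [91, 95, 99, 103, 107]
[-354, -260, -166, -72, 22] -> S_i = -354 + 94*i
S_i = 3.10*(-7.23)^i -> [3.1, -22.41, 162.05, -1171.59, 8470.61]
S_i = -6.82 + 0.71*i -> [-6.82, -6.11, -5.4, -4.69, -3.98]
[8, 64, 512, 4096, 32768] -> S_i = 8*8^i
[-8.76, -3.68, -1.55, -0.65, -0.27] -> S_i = -8.76*0.42^i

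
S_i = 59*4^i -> [59, 236, 944, 3776, 15104]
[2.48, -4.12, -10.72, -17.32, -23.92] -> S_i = 2.48 + -6.60*i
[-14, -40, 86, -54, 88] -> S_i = Random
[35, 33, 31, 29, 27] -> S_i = 35 + -2*i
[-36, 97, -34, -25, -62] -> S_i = Random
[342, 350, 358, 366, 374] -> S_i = 342 + 8*i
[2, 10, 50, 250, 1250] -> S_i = 2*5^i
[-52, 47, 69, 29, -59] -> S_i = Random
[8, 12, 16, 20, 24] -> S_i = 8 + 4*i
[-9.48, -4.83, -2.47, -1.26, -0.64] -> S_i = -9.48*0.51^i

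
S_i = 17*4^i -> [17, 68, 272, 1088, 4352]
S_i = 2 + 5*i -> [2, 7, 12, 17, 22]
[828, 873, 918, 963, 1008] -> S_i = 828 + 45*i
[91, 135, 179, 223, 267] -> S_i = 91 + 44*i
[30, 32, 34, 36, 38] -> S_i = 30 + 2*i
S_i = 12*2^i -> [12, 24, 48, 96, 192]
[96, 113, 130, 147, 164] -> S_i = 96 + 17*i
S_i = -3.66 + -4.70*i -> [-3.66, -8.36, -13.06, -17.76, -22.46]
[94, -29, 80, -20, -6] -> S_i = Random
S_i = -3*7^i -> [-3, -21, -147, -1029, -7203]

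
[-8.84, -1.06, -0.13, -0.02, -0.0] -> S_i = -8.84*0.12^i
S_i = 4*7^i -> [4, 28, 196, 1372, 9604]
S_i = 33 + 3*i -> [33, 36, 39, 42, 45]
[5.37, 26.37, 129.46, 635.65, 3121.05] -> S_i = 5.37*4.91^i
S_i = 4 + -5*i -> [4, -1, -6, -11, -16]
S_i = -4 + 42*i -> [-4, 38, 80, 122, 164]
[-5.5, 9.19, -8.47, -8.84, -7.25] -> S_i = Random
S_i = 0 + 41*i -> [0, 41, 82, 123, 164]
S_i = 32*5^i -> [32, 160, 800, 4000, 20000]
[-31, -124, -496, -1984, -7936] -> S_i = -31*4^i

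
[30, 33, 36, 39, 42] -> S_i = 30 + 3*i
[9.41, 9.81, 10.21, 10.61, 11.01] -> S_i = 9.41 + 0.40*i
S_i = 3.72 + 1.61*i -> [3.72, 5.33, 6.94, 8.55, 10.16]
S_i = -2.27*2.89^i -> [-2.27, -6.56, -18.96, -54.79, -158.35]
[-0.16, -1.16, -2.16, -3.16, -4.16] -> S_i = -0.16 + -1.00*i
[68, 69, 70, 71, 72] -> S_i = 68 + 1*i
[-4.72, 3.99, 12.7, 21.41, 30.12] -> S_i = -4.72 + 8.71*i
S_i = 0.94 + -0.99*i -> [0.94, -0.05, -1.04, -2.03, -3.02]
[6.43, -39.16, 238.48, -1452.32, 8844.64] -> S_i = 6.43*(-6.09)^i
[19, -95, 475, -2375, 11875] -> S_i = 19*-5^i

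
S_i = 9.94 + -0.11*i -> [9.94, 9.83, 9.72, 9.61, 9.5]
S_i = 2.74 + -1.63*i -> [2.74, 1.11, -0.52, -2.15, -3.78]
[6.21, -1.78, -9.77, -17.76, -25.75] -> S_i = 6.21 + -7.99*i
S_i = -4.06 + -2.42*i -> [-4.06, -6.48, -8.9, -11.32, -13.74]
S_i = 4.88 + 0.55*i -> [4.88, 5.43, 5.98, 6.53, 7.08]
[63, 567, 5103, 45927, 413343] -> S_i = 63*9^i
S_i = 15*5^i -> [15, 75, 375, 1875, 9375]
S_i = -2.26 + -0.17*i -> [-2.26, -2.43, -2.6, -2.77, -2.94]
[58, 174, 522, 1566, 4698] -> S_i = 58*3^i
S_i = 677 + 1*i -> [677, 678, 679, 680, 681]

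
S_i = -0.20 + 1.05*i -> [-0.2, 0.85, 1.9, 2.95, 4.0]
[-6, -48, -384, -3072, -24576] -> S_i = -6*8^i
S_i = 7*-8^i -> [7, -56, 448, -3584, 28672]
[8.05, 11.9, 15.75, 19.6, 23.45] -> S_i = 8.05 + 3.85*i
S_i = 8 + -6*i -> [8, 2, -4, -10, -16]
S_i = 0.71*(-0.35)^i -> [0.71, -0.25, 0.09, -0.03, 0.01]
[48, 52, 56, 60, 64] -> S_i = 48 + 4*i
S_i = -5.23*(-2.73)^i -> [-5.23, 14.28, -38.98, 106.41, -290.5]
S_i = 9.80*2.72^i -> [9.8, 26.66, 72.5, 197.21, 536.42]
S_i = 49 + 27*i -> [49, 76, 103, 130, 157]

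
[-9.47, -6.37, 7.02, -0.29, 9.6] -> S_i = Random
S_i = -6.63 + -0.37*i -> [-6.63, -7.0, -7.37, -7.74, -8.11]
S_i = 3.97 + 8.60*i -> [3.97, 12.57, 21.17, 29.77, 38.37]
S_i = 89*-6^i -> [89, -534, 3204, -19224, 115344]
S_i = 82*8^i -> [82, 656, 5248, 41984, 335872]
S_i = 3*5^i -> [3, 15, 75, 375, 1875]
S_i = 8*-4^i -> [8, -32, 128, -512, 2048]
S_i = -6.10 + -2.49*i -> [-6.1, -8.59, -11.08, -13.57, -16.06]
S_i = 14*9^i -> [14, 126, 1134, 10206, 91854]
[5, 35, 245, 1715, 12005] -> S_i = 5*7^i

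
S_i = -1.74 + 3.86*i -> [-1.74, 2.12, 5.98, 9.84, 13.7]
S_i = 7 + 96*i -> [7, 103, 199, 295, 391]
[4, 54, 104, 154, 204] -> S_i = 4 + 50*i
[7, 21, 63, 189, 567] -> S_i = 7*3^i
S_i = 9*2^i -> [9, 18, 36, 72, 144]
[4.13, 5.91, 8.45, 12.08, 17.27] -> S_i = 4.13*1.43^i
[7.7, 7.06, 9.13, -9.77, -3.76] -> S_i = Random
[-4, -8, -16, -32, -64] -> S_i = -4*2^i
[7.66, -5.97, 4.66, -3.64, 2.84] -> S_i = 7.66*(-0.78)^i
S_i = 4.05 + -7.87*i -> [4.05, -3.82, -11.69, -19.56, -27.43]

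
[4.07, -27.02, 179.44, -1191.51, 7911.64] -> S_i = 4.07*(-6.64)^i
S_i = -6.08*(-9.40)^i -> [-6.08, 57.15, -537.23, 5049.95, -47469.54]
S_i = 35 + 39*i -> [35, 74, 113, 152, 191]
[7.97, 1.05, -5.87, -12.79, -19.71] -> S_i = 7.97 + -6.92*i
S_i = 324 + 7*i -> [324, 331, 338, 345, 352]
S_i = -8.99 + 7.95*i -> [-8.99, -1.04, 6.91, 14.86, 22.81]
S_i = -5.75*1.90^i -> [-5.75, -10.92, -20.76, -39.44, -74.93]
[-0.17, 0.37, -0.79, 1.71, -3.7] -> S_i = -0.17*(-2.16)^i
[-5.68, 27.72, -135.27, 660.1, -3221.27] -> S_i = -5.68*(-4.88)^i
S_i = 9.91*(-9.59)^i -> [9.91, -95.04, 911.4, -8740.36, 83820.08]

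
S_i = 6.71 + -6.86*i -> [6.71, -0.15, -7.01, -13.87, -20.73]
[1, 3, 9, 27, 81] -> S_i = 1*3^i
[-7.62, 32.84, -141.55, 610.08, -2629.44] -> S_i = -7.62*(-4.31)^i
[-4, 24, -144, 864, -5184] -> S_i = -4*-6^i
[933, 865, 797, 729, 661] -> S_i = 933 + -68*i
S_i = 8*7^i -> [8, 56, 392, 2744, 19208]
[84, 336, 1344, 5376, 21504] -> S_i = 84*4^i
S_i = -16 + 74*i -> [-16, 58, 132, 206, 280]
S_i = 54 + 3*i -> [54, 57, 60, 63, 66]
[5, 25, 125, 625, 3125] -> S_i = 5*5^i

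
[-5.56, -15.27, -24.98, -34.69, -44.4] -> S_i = -5.56 + -9.71*i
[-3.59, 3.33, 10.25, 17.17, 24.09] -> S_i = -3.59 + 6.92*i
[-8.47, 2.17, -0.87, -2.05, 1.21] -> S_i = Random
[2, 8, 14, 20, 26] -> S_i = 2 + 6*i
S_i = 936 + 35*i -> [936, 971, 1006, 1041, 1076]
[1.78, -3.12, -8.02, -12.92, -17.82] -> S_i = 1.78 + -4.90*i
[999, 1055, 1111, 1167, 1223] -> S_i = 999 + 56*i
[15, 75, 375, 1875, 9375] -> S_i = 15*5^i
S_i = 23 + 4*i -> [23, 27, 31, 35, 39]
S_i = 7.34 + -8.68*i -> [7.34, -1.34, -10.02, -18.7, -27.38]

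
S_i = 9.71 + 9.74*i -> [9.71, 19.45, 29.19, 38.93, 48.67]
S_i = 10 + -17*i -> [10, -7, -24, -41, -58]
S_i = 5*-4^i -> [5, -20, 80, -320, 1280]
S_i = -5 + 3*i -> [-5, -2, 1, 4, 7]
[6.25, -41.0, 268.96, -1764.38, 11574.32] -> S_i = 6.25*(-6.56)^i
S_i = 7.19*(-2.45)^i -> [7.19, -17.62, 43.16, -105.74, 259.06]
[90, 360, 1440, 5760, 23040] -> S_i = 90*4^i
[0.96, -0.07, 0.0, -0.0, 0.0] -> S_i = 0.96*(-0.07)^i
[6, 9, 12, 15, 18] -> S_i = 6 + 3*i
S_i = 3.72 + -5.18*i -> [3.72, -1.46, -6.64, -11.82, -17.0]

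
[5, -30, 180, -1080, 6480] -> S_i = 5*-6^i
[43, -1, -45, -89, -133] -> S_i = 43 + -44*i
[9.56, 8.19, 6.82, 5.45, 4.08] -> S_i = 9.56 + -1.37*i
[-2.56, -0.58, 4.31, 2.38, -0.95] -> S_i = Random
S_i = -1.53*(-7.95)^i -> [-1.53, 12.16, -96.7, 768.76, -6111.67]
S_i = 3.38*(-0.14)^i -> [3.38, -0.47, 0.07, -0.01, 0.0]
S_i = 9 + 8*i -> [9, 17, 25, 33, 41]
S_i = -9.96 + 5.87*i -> [-9.96, -4.09, 1.78, 7.65, 13.52]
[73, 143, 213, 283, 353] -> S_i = 73 + 70*i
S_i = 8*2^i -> [8, 16, 32, 64, 128]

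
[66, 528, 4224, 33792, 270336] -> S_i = 66*8^i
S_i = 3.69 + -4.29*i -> [3.69, -0.6, -4.89, -9.18, -13.47]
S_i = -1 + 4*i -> [-1, 3, 7, 11, 15]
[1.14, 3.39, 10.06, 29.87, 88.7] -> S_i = 1.14*2.97^i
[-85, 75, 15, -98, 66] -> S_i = Random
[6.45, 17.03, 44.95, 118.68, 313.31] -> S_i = 6.45*2.64^i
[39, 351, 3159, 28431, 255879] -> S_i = 39*9^i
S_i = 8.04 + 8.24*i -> [8.04, 16.28, 24.52, 32.76, 41.0]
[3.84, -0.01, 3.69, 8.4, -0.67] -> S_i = Random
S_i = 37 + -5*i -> [37, 32, 27, 22, 17]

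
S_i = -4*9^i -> [-4, -36, -324, -2916, -26244]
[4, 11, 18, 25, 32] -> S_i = 4 + 7*i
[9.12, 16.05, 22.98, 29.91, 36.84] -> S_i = 9.12 + 6.93*i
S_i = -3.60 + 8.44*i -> [-3.6, 4.84, 13.28, 21.72, 30.16]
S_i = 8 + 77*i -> [8, 85, 162, 239, 316]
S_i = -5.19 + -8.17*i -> [-5.19, -13.36, -21.53, -29.7, -37.87]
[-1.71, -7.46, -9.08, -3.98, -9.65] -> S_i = Random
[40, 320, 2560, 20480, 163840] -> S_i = 40*8^i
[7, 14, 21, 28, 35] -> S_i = 7 + 7*i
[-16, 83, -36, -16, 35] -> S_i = Random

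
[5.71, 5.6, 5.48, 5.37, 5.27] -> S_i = 5.71*0.98^i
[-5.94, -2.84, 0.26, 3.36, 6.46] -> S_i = -5.94 + 3.10*i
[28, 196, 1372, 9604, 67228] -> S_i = 28*7^i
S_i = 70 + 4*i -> [70, 74, 78, 82, 86]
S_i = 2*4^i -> [2, 8, 32, 128, 512]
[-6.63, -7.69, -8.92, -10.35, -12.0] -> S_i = -6.63*1.16^i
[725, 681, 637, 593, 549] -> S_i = 725 + -44*i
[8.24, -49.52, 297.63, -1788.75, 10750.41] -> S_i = 8.24*(-6.01)^i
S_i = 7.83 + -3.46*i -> [7.83, 4.37, 0.91, -2.55, -6.01]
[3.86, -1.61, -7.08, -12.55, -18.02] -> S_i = 3.86 + -5.47*i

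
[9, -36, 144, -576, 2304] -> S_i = 9*-4^i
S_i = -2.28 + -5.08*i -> [-2.28, -7.36, -12.44, -17.52, -22.6]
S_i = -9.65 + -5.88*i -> [-9.65, -15.53, -21.41, -27.29, -33.17]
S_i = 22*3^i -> [22, 66, 198, 594, 1782]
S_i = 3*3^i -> [3, 9, 27, 81, 243]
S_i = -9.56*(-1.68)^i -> [-9.56, 16.06, -26.98, 45.33, -76.15]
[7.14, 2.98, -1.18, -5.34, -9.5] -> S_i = 7.14 + -4.16*i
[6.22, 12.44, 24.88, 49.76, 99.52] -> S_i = 6.22*2.00^i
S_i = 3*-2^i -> [3, -6, 12, -24, 48]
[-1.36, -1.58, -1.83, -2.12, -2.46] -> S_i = -1.36*1.16^i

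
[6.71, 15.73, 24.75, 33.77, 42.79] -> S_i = 6.71 + 9.02*i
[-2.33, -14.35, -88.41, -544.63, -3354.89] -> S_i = -2.33*6.16^i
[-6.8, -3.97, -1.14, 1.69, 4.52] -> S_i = -6.80 + 2.83*i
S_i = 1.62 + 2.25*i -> [1.62, 3.87, 6.12, 8.37, 10.62]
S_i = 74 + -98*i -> [74, -24, -122, -220, -318]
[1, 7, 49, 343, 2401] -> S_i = 1*7^i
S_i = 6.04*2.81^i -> [6.04, 16.97, 47.69, 134.02, 376.58]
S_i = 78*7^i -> [78, 546, 3822, 26754, 187278]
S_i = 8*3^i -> [8, 24, 72, 216, 648]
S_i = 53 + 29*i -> [53, 82, 111, 140, 169]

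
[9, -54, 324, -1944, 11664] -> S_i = 9*-6^i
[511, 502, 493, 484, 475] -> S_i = 511 + -9*i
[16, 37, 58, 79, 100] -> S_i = 16 + 21*i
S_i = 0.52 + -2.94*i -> [0.52, -2.42, -5.36, -8.3, -11.24]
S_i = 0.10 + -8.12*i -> [0.1, -8.02, -16.14, -24.26, -32.38]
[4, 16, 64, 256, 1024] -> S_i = 4*4^i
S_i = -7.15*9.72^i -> [-7.15, -69.5, -675.52, -6566.06, -63822.1]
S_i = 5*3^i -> [5, 15, 45, 135, 405]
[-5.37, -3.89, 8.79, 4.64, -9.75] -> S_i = Random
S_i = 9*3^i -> [9, 27, 81, 243, 729]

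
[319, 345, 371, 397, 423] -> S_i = 319 + 26*i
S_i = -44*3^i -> [-44, -132, -396, -1188, -3564]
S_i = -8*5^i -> [-8, -40, -200, -1000, -5000]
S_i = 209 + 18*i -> [209, 227, 245, 263, 281]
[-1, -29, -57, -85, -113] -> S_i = -1 + -28*i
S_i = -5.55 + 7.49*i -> [-5.55, 1.94, 9.43, 16.92, 24.41]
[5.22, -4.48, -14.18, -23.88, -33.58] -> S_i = 5.22 + -9.70*i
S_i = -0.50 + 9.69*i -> [-0.5, 9.19, 18.88, 28.57, 38.26]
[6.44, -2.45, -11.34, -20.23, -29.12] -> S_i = 6.44 + -8.89*i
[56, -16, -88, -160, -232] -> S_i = 56 + -72*i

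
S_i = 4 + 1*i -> [4, 5, 6, 7, 8]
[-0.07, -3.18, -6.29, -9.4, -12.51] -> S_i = -0.07 + -3.11*i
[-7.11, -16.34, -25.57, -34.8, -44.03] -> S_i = -7.11 + -9.23*i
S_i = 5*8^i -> [5, 40, 320, 2560, 20480]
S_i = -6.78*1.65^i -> [-6.78, -11.19, -18.46, -30.46, -50.25]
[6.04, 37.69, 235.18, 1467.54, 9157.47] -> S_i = 6.04*6.24^i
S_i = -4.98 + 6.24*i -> [-4.98, 1.26, 7.5, 13.74, 19.98]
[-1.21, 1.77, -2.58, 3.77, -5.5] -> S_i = -1.21*(-1.46)^i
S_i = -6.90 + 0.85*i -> [-6.9, -6.05, -5.2, -4.35, -3.5]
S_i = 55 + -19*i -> [55, 36, 17, -2, -21]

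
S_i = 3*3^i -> [3, 9, 27, 81, 243]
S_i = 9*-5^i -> [9, -45, 225, -1125, 5625]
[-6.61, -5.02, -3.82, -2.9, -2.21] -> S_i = -6.61*0.76^i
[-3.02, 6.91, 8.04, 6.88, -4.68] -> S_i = Random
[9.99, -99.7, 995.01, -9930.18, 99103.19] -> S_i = 9.99*(-9.98)^i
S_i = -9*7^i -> [-9, -63, -441, -3087, -21609]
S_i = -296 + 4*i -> [-296, -292, -288, -284, -280]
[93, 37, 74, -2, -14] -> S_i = Random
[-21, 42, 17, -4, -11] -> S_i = Random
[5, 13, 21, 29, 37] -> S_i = 5 + 8*i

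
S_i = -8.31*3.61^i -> [-8.31, -30.0, -108.3, -390.95, -1411.33]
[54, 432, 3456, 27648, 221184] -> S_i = 54*8^i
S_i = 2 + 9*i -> [2, 11, 20, 29, 38]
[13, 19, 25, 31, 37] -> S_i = 13 + 6*i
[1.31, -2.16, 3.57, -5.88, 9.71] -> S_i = 1.31*(-1.65)^i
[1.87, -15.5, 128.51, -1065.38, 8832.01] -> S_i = 1.87*(-8.29)^i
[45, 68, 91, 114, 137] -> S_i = 45 + 23*i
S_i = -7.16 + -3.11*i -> [-7.16, -10.27, -13.38, -16.49, -19.6]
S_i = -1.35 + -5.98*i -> [-1.35, -7.33, -13.31, -19.29, -25.27]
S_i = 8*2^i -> [8, 16, 32, 64, 128]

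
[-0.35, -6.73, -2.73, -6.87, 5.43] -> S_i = Random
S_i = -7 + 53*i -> [-7, 46, 99, 152, 205]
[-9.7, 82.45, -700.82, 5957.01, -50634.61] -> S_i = -9.70*(-8.50)^i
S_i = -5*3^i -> [-5, -15, -45, -135, -405]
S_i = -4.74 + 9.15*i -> [-4.74, 4.41, 13.56, 22.71, 31.86]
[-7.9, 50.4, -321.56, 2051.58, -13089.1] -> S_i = -7.90*(-6.38)^i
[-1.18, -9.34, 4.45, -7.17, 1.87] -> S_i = Random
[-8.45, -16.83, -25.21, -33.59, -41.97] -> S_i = -8.45 + -8.38*i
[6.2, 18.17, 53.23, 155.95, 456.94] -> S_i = 6.20*2.93^i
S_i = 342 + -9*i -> [342, 333, 324, 315, 306]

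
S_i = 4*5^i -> [4, 20, 100, 500, 2500]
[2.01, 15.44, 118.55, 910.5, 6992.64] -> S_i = 2.01*7.68^i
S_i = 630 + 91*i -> [630, 721, 812, 903, 994]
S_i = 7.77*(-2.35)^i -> [7.77, -18.26, 42.91, -100.84, 236.97]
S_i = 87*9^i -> [87, 783, 7047, 63423, 570807]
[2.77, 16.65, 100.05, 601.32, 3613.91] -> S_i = 2.77*6.01^i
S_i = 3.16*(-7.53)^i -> [3.16, -23.79, 179.17, -1349.19, 10159.37]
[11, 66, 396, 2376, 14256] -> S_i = 11*6^i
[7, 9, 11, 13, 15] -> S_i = 7 + 2*i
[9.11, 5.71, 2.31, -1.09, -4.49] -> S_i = 9.11 + -3.40*i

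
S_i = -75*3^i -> [-75, -225, -675, -2025, -6075]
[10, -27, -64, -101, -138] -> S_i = 10 + -37*i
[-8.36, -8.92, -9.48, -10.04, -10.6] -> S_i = -8.36 + -0.56*i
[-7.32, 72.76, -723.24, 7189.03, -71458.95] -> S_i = -7.32*(-9.94)^i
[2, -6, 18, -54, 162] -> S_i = 2*-3^i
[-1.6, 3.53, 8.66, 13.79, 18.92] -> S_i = -1.60 + 5.13*i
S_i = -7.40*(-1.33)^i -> [-7.4, 9.84, -13.09, 17.41, -23.15]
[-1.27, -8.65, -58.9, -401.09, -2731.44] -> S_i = -1.27*6.81^i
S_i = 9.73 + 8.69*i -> [9.73, 18.42, 27.11, 35.8, 44.49]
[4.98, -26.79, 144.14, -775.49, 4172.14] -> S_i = 4.98*(-5.38)^i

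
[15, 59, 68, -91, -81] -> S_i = Random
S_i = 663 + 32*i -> [663, 695, 727, 759, 791]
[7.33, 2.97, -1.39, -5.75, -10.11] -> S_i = 7.33 + -4.36*i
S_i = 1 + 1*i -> [1, 2, 3, 4, 5]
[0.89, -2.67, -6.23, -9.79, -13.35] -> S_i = 0.89 + -3.56*i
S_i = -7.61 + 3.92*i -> [-7.61, -3.69, 0.23, 4.15, 8.07]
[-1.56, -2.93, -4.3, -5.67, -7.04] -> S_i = -1.56 + -1.37*i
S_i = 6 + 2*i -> [6, 8, 10, 12, 14]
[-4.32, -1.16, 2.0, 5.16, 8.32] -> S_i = -4.32 + 3.16*i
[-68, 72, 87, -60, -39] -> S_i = Random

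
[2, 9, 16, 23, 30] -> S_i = 2 + 7*i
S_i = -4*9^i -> [-4, -36, -324, -2916, -26244]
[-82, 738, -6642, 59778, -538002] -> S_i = -82*-9^i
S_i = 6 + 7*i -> [6, 13, 20, 27, 34]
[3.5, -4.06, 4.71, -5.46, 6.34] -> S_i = 3.50*(-1.16)^i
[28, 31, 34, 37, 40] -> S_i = 28 + 3*i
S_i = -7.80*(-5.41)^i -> [-7.8, 42.2, -228.29, 1235.06, -6681.65]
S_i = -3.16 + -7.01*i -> [-3.16, -10.17, -17.18, -24.19, -31.2]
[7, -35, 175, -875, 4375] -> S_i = 7*-5^i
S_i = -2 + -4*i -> [-2, -6, -10, -14, -18]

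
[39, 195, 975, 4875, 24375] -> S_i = 39*5^i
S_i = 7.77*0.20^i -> [7.77, 1.55, 0.31, 0.06, 0.01]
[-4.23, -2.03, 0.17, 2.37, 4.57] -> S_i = -4.23 + 2.20*i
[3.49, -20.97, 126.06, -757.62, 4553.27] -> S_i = 3.49*(-6.01)^i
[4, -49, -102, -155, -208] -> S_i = 4 + -53*i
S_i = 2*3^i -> [2, 6, 18, 54, 162]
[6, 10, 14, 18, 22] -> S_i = 6 + 4*i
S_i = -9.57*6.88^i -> [-9.57, -65.84, -452.99, -3116.57, -21442.02]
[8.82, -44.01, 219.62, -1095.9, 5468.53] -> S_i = 8.82*(-4.99)^i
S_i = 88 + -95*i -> [88, -7, -102, -197, -292]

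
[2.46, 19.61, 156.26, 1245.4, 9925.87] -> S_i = 2.46*7.97^i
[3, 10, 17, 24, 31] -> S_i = 3 + 7*i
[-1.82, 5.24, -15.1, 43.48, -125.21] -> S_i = -1.82*(-2.88)^i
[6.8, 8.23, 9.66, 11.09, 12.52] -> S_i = 6.80 + 1.43*i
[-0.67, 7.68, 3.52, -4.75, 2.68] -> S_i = Random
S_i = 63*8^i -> [63, 504, 4032, 32256, 258048]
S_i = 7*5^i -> [7, 35, 175, 875, 4375]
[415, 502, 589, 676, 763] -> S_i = 415 + 87*i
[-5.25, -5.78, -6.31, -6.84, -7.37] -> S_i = -5.25 + -0.53*i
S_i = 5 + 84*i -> [5, 89, 173, 257, 341]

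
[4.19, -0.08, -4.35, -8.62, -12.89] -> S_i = 4.19 + -4.27*i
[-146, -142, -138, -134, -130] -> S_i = -146 + 4*i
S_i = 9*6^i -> [9, 54, 324, 1944, 11664]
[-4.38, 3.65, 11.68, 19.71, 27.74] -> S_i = -4.38 + 8.03*i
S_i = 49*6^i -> [49, 294, 1764, 10584, 63504]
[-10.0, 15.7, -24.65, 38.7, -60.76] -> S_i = -10.00*(-1.57)^i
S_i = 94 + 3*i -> [94, 97, 100, 103, 106]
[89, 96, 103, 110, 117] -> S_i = 89 + 7*i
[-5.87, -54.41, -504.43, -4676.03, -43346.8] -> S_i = -5.87*9.27^i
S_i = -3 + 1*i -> [-3, -2, -1, 0, 1]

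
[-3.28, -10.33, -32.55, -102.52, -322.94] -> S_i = -3.28*3.15^i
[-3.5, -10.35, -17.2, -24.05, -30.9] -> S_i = -3.50 + -6.85*i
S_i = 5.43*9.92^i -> [5.43, 53.87, 534.35, 5300.72, 52583.14]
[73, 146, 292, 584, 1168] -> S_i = 73*2^i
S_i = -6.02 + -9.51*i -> [-6.02, -15.53, -25.04, -34.55, -44.06]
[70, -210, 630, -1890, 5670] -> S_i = 70*-3^i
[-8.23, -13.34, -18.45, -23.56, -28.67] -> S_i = -8.23 + -5.11*i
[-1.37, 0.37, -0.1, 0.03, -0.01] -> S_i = -1.37*(-0.27)^i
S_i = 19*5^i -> [19, 95, 475, 2375, 11875]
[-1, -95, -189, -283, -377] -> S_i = -1 + -94*i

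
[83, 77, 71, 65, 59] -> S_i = 83 + -6*i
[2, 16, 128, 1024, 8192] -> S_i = 2*8^i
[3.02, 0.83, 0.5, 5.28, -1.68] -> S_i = Random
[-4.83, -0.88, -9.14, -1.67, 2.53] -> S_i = Random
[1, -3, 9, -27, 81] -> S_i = 1*-3^i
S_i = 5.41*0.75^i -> [5.41, 4.06, 3.04, 2.28, 1.71]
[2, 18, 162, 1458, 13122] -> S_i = 2*9^i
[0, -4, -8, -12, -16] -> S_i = 0 + -4*i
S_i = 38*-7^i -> [38, -266, 1862, -13034, 91238]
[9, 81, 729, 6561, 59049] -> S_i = 9*9^i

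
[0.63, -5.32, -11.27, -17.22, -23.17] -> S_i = 0.63 + -5.95*i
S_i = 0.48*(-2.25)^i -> [0.48, -1.08, 2.43, -5.47, 12.3]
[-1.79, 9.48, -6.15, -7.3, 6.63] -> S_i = Random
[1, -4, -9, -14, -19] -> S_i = 1 + -5*i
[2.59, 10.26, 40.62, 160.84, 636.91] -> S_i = 2.59*3.96^i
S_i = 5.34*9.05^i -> [5.34, 48.33, 437.36, 3958.1, 35820.82]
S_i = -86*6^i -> [-86, -516, -3096, -18576, -111456]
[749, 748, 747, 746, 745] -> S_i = 749 + -1*i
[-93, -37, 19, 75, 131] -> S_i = -93 + 56*i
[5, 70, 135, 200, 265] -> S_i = 5 + 65*i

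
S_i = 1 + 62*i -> [1, 63, 125, 187, 249]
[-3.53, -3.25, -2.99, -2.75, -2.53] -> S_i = -3.53*0.92^i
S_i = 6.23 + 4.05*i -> [6.23, 10.28, 14.33, 18.38, 22.43]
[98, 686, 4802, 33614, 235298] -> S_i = 98*7^i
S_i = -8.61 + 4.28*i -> [-8.61, -4.33, -0.05, 4.23, 8.51]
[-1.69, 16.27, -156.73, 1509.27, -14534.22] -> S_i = -1.69*(-9.63)^i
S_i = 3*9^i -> [3, 27, 243, 2187, 19683]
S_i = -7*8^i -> [-7, -56, -448, -3584, -28672]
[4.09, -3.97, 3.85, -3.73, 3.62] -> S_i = 4.09*(-0.97)^i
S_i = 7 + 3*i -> [7, 10, 13, 16, 19]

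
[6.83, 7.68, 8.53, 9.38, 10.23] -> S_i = 6.83 + 0.85*i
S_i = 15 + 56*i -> [15, 71, 127, 183, 239]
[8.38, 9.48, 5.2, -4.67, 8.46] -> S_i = Random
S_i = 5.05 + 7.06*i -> [5.05, 12.11, 19.17, 26.23, 33.29]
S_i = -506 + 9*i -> [-506, -497, -488, -479, -470]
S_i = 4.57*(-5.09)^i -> [4.57, -23.26, 118.4, -602.66, 3067.52]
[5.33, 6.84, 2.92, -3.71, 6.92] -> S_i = Random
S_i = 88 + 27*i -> [88, 115, 142, 169, 196]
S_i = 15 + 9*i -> [15, 24, 33, 42, 51]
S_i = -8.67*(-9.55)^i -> [-8.67, 82.8, -790.73, 7551.43, -72116.16]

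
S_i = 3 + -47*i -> [3, -44, -91, -138, -185]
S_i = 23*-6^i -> [23, -138, 828, -4968, 29808]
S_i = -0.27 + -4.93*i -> [-0.27, -5.2, -10.13, -15.06, -19.99]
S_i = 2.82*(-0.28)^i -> [2.82, -0.79, 0.22, -0.06, 0.02]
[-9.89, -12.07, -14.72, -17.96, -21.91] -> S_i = -9.89*1.22^i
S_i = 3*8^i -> [3, 24, 192, 1536, 12288]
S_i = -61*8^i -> [-61, -488, -3904, -31232, -249856]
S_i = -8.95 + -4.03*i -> [-8.95, -12.98, -17.01, -21.04, -25.07]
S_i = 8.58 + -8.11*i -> [8.58, 0.47, -7.64, -15.75, -23.86]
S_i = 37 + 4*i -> [37, 41, 45, 49, 53]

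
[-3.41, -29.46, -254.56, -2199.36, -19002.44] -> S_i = -3.41*8.64^i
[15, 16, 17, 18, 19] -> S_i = 15 + 1*i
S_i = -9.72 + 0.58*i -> [-9.72, -9.14, -8.56, -7.98, -7.4]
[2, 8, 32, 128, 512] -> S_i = 2*4^i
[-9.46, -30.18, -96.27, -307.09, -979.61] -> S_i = -9.46*3.19^i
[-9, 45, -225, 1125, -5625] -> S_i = -9*-5^i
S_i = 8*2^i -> [8, 16, 32, 64, 128]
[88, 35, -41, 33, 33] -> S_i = Random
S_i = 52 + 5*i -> [52, 57, 62, 67, 72]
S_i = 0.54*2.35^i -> [0.54, 1.27, 2.98, 7.01, 16.47]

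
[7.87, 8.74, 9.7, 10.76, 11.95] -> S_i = 7.87*1.11^i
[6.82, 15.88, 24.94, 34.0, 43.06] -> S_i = 6.82 + 9.06*i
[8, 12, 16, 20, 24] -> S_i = 8 + 4*i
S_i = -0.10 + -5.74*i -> [-0.1, -5.84, -11.58, -17.32, -23.06]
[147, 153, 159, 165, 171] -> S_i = 147 + 6*i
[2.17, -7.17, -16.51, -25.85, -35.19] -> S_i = 2.17 + -9.34*i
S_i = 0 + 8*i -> [0, 8, 16, 24, 32]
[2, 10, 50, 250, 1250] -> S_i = 2*5^i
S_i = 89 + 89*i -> [89, 178, 267, 356, 445]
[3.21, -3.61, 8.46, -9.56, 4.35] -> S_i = Random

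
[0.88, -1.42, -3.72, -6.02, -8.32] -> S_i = 0.88 + -2.30*i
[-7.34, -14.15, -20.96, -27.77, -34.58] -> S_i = -7.34 + -6.81*i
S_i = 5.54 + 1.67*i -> [5.54, 7.21, 8.88, 10.55, 12.22]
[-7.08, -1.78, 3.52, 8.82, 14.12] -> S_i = -7.08 + 5.30*i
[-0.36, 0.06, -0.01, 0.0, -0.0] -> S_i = -0.36*(-0.17)^i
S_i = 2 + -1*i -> [2, 1, 0, -1, -2]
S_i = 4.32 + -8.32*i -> [4.32, -4.0, -12.32, -20.64, -28.96]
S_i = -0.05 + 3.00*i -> [-0.05, 2.95, 5.95, 8.95, 11.95]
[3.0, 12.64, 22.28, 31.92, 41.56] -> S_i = 3.00 + 9.64*i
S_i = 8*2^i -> [8, 16, 32, 64, 128]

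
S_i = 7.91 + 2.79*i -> [7.91, 10.7, 13.49, 16.28, 19.07]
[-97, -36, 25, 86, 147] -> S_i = -97 + 61*i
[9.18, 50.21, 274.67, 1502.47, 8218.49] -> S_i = 9.18*5.47^i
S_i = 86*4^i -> [86, 344, 1376, 5504, 22016]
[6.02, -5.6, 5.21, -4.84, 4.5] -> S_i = 6.02*(-0.93)^i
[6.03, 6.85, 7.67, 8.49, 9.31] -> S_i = 6.03 + 0.82*i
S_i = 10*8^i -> [10, 80, 640, 5120, 40960]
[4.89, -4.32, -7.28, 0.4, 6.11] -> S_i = Random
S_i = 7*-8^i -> [7, -56, 448, -3584, 28672]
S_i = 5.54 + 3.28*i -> [5.54, 8.82, 12.1, 15.38, 18.66]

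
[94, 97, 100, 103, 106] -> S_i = 94 + 3*i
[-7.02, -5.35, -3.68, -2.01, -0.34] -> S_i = -7.02 + 1.67*i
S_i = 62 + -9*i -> [62, 53, 44, 35, 26]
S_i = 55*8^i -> [55, 440, 3520, 28160, 225280]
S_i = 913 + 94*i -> [913, 1007, 1101, 1195, 1289]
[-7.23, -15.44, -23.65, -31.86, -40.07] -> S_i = -7.23 + -8.21*i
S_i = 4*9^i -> [4, 36, 324, 2916, 26244]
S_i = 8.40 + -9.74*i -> [8.4, -1.34, -11.08, -20.82, -30.56]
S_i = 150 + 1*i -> [150, 151, 152, 153, 154]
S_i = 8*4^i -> [8, 32, 128, 512, 2048]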